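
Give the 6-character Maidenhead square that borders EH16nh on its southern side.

EH16ng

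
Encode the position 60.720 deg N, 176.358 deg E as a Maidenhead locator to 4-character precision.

RP80

Shift to the Maidenhead origin (180°W, 90°S): lon 356.36, lat 150.72.
Field: lon ⌊356.36/20⌋ = 17 → R; lat ⌊150.72/10⌋ = 15 → P.
Square: lon ⌊16.36/2⌋ = 8; lat ⌊0.72/1⌋ = 0.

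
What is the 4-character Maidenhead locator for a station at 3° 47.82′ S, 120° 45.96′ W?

CI96

Offset from 180°W / 90°S: lon 59.23°, lat 86.20°.
Field: 59.23/20 → 2 → C, 86.20/10 → 8 → I; chars CI.
Square: 19.23/2 → 9, 6.20/1 → 6; chars 96.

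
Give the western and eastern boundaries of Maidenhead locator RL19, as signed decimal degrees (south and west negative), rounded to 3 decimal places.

162.000, 164.000

Field R=17, L=11: +17·20° lon, +11·10° lat → SW at lon 160°, lat 20°.
Square 1, 9: +1·2° lon, +9·1° lat → SW at lon 162°, lat 29°.
Cell spans 2° lon × 1° lat.
west 162.000, east 164.000.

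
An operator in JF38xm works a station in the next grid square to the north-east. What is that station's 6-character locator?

Longitude subsquare x = 23; +1 → 24, wraps to 0 = a, carry into square.
Longitude square 3; +1 → 4.
Latitude subsquare m = 12; +1 → 13 = n.

JF48an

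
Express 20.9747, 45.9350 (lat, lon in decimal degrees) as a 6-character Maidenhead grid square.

Add 180° to longitude and 90° to latitude: 225.9350, 110.9747.
Field (20°×10°, letters A–R): 225.9350/20 → 11 → L, 110.9747/10 → 11 → L; chars LL.
Square (2°×1°, digits 0–9): 5.9350/2 → 2, 0.9747/1 → 0; chars 20.
Subsquare (5′×2.5′, letters a–x): 1.9350/0.0833333 → 23 → x, 0.9747/0.0416667 → 23 → x; chars xx.

LL20xx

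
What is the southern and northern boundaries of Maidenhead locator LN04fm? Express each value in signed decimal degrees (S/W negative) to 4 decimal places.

44.5000, 44.5417

Field L=11, N=13: +11·20° lon, +13·10° lat → SW at lon 40°, lat 40°.
Square 0, 4: +0·2° lon, +4·1° lat → SW at lon 40°, lat 44°.
Subsquare f=5, m=12: +5·0.0833333° lon, +12·0.0416667° lat → SW at lon 40.4167°, lat 44.5°.
Cell spans 0.0833333° lon × 0.0416667° lat.
south 44.5000, north 44.5417.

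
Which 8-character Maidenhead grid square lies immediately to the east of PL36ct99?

Longitude extended square 9; +1 → 10, wraps to 0, carry into subsquare.
Longitude subsquare c = 2; +1 → 3 = d.
The latitude characters are unchanged.

PL36dt09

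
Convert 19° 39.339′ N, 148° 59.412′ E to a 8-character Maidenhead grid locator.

QK49lp87

Offset from 180°W / 90°S: lon 328.99020°, lat 109.65565°.
Field: lon ⌊328.99020/20⌋ = 16 → Q; lat ⌊109.65565/10⌋ = 10 → K.
Square: lon ⌊8.99020/2⌋ = 4; lat ⌊9.65565/1⌋ = 9.
Subsquare: lon ⌊0.99020/0.0833333⌋ = 11 → l; lat ⌊0.65565/0.0416667⌋ = 15 → p.
Extended square: lon ⌊0.07353/0.00833333⌋ = 8; lat ⌊0.03065/0.00416667⌋ = 7.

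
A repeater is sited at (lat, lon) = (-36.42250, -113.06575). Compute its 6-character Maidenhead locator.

Shift to the Maidenhead origin (180°W, 90°S): lon 66.9343, lat 53.5775.
Field (20°×10°, letters A–R): lon ⌊66.9343/20⌋ = 3 → D; lat ⌊53.5775/10⌋ = 5 → F.
Square (2°×1°, digits 0–9): lon ⌊6.9343/2⌋ = 3; lat ⌊3.5775/1⌋ = 3.
Subsquare (5′×2.5′, letters a–x): lon ⌊0.9343/0.0833333⌋ = 11 → l; lat ⌊0.5775/0.0416667⌋ = 13 → n.

DF33ln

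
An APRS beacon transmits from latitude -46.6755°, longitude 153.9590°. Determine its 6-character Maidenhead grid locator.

QE63xh

Add 180° to longitude and 90° to latitude: 333.9590, 43.3245.
Field: lon ⌊333.9590/20⌋ = 16 → Q; lat ⌊43.3245/10⌋ = 4 → E.
Square: lon ⌊13.9590/2⌋ = 6; lat ⌊3.3245/1⌋ = 3.
Subsquare: lon ⌊1.9590/0.0833333⌋ = 23 → x; lat ⌊0.3245/0.0416667⌋ = 7 → h.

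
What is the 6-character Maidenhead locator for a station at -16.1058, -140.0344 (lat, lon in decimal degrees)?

Add 180° to longitude and 90° to latitude: 39.9656, 73.8942.
Field: 39.9656/20 → 1 → B, 73.8942/10 → 7 → H; chars BH.
Square: 19.9656/2 → 9, 3.8942/1 → 3; chars 93.
Subsquare: 1.9656/0.0833333 → 23 → x, 0.8942/0.0416667 → 21 → v; chars xv.

BH93xv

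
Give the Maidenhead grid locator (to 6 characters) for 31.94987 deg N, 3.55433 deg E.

JM11sw

Add 180° to longitude and 90° to latitude: 183.5543, 121.9499.
Field: 183.5543/20 → 9 → J, 121.9499/10 → 12 → M; chars JM.
Square: 3.5543/2 → 1, 1.9499/1 → 1; chars 11.
Subsquare: 1.5543/0.0833333 → 18 → s, 0.9499/0.0416667 → 22 → w; chars sw.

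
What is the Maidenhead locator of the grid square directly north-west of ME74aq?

ME64xr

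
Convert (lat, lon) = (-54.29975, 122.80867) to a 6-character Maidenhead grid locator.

PD15jq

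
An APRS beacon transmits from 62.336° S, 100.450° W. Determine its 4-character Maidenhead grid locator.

Shift to the Maidenhead origin (180°W, 90°S): lon 79.55, lat 27.66.
Field: 79.55/20 → 3 → D, 27.66/10 → 2 → C; chars DC.
Square: 19.55/2 → 9, 7.66/1 → 7; chars 97.

DC97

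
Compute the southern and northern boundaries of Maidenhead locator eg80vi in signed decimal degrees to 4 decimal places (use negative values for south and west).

-29.6667, -29.6250

Field E=4, G=6: +4·20° lon, +6·10° lat → SW at lon -100°, lat -30°.
Square 8, 0: +8·2° lon, +0·1° lat → SW at lon -84°, lat -30°.
Subsquare v=21, i=8: +21·0.0833333° lon, +8·0.0416667° lat → SW at lon -82.25°, lat -29.6667°.
Cell spans 0.0833333° lon × 0.0416667° lat.
south -29.6667, north -29.6250.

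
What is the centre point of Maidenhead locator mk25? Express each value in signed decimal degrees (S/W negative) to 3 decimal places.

Field M=12, K=10: +12·20° lon, +10·10° lat → SW at lon 60°, lat 10°.
Square 2, 5: +2·2° lon, +5·1° lat → SW at lon 64°, lat 15°.
Cell spans 2° lon × 1° lat. Centre is SW corner plus half of each.
latitude 15.500, longitude 65.000.

15.500, 65.000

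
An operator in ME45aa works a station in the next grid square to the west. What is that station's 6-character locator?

ME35xa

Longitude subsquare a = 0; −1 → -1, wraps to 23 = x, carry into square.
Longitude square 4; −1 → 3.
The latitude characters are unchanged.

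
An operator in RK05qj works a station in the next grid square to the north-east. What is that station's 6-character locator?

Longitude subsquare q = 16; +1 → 17 = r.
Latitude subsquare j = 9; +1 → 10 = k.

RK05rk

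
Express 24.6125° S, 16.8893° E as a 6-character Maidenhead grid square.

Add 180° to longitude and 90° to latitude: 196.8893, 65.3875.
Field: 196.8893/20 → 9 → J, 65.3875/10 → 6 → G; chars JG.
Square: 16.8893/2 → 8, 5.3875/1 → 5; chars 85.
Subsquare: 0.8893/0.0833333 → 10 → k, 0.3875/0.0416667 → 9 → j; chars kj.

JG85kj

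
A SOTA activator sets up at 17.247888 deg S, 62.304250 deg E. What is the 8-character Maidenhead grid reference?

Shift to the Maidenhead origin (180°W, 90°S): lon 242.30425, lat 72.75211.
Field: lon ⌊242.30425/20⌋ = 12 → M; lat ⌊72.75211/10⌋ = 7 → H.
Square: lon ⌊2.30425/2⌋ = 1; lat ⌊2.75211/1⌋ = 2.
Subsquare: lon ⌊0.30425/0.0833333⌋ = 3 → d; lat ⌊0.75211/0.0416667⌋ = 18 → s.
Extended square: lon ⌊0.05425/0.00833333⌋ = 6; lat ⌊0.00211/0.00416667⌋ = 0.

MH12ds60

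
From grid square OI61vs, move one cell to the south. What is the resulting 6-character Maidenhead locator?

Latitude subsquare s = 18; −1 → 17 = r.
The longitude characters are unchanged.

OI61vr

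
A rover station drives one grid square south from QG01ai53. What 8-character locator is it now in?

QG01ai52

Latitude extended square 3; −1 → 2.
The longitude characters are unchanged.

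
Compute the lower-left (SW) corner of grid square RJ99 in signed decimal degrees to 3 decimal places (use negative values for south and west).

9.000, 178.000

Field R=17, J=9: +17·20° lon, +9·10° lat → SW at lon 160°, lat 0°.
Square 9, 9: +9·2° lon, +9·1° lat → SW at lon 178°, lat 9°.
latitude 9.000, longitude 178.000.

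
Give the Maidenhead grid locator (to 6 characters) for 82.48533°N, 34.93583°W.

Offset from 180°W / 90°S: lon 145.0642°, lat 172.4853°.
Field: lon ⌊145.0642/20⌋ = 7 → H; lat ⌊172.4853/10⌋ = 17 → R.
Square: lon ⌊5.0642/2⌋ = 2; lat ⌊2.4853/1⌋ = 2.
Subsquare: lon ⌊1.0642/0.0833333⌋ = 12 → m; lat ⌊0.4853/0.0416667⌋ = 11 → l.

HR22ml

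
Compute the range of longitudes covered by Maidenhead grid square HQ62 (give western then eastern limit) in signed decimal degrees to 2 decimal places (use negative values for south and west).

-28.00, -26.00

Field H=7, Q=16: +7·20° lon, +16·10° lat → SW at lon -40°, lat 70°.
Square 6, 2: +6·2° lon, +2·1° lat → SW at lon -28°, lat 72°.
Cell spans 2° lon × 1° lat.
west -28.00, east -26.00.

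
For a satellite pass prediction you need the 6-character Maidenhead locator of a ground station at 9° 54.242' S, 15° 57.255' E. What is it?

JI70xc

Shift to the Maidenhead origin (180°W, 90°S): lon 195.9543, lat 80.0960.
Field: lon ⌊195.9543/20⌋ = 9 → J; lat ⌊80.0960/10⌋ = 8 → I.
Square: lon ⌊15.9543/2⌋ = 7; lat ⌊0.0960/1⌋ = 0.
Subsquare: lon ⌊1.9543/0.0833333⌋ = 23 → x; lat ⌊0.0960/0.0416667⌋ = 2 → c.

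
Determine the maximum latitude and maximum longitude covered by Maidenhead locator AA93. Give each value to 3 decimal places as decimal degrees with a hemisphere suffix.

Field A=0, A=0: +0·20° lon, +0·10° lat → SW at lon -180°, lat -90°.
Square 9, 3: +9·2° lon, +3·1° lat → SW at lon -162°, lat -87°.
Cell spans 2° lon × 1° lat. NE corner is SW corner plus one full cell.
latitude 86.000° S, longitude 160.000° W.

86.000° S, 160.000° W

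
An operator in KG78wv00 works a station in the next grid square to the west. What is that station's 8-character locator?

KG78vv90

Longitude extended square 0; −1 → -1, wraps to 9, carry into subsquare.
Longitude subsquare w = 22; −1 → 21 = v.
The latitude characters are unchanged.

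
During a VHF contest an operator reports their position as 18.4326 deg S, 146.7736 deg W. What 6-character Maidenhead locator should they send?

BH61on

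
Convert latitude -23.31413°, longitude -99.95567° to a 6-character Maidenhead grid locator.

EG06aq

Offset from 180°W / 90°S: lon 80.0443°, lat 66.6859°.
Field: lon ⌊80.0443/20⌋ = 4 → E; lat ⌊66.6859/10⌋ = 6 → G.
Square: lon ⌊0.0443/2⌋ = 0; lat ⌊6.6859/1⌋ = 6.
Subsquare: lon ⌊0.0443/0.0833333⌋ = 0 → a; lat ⌊0.6859/0.0416667⌋ = 16 → q.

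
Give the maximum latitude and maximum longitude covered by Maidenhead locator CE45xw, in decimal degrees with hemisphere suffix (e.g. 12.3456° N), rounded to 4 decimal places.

Field C=2, E=4: +2·20° lon, +4·10° lat → SW at lon -140°, lat -50°.
Square 4, 5: +4·2° lon, +5·1° lat → SW at lon -132°, lat -45°.
Subsquare x=23, w=22: +23·0.0833333° lon, +22·0.0416667° lat → SW at lon -130.083°, lat -44.0833°.
Cell spans 0.0833333° lon × 0.0416667° lat. NE corner is SW corner plus one full cell.
latitude 44.0417° S, longitude 130.0000° W.

44.0417° S, 130.0000° W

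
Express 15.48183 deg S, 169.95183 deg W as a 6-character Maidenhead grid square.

Offset from 180°W / 90°S: lon 10.0482°, lat 74.5182°.
Field (20°×10°, letters A–R): 10.0482/20 → 0 → A, 74.5182/10 → 7 → H; chars AH.
Square (2°×1°, digits 0–9): 10.0482/2 → 5, 4.5182/1 → 4; chars 54.
Subsquare (5′×2.5′, letters a–x): 0.0482/0.0833333 → 0 → a, 0.5182/0.0416667 → 12 → m; chars am.

AH54am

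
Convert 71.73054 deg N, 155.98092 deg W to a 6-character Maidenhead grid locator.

BQ21ar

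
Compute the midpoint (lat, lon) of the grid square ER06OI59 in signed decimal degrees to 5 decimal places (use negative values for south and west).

86.37292, -98.78750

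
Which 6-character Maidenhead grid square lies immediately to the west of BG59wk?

Longitude subsquare w = 22; −1 → 21 = v.
The latitude characters are unchanged.

BG59vk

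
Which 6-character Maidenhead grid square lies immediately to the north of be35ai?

Latitude subsquare i = 8; +1 → 9 = j.
The longitude characters are unchanged.

BE35aj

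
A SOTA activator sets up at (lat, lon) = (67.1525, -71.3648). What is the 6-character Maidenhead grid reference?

Offset from 180°W / 90°S: lon 108.6352°, lat 157.1525°.
Field: 108.6352/20 → 5 → F, 157.1525/10 → 15 → P; chars FP.
Square: 8.6352/2 → 4, 7.1525/1 → 7; chars 47.
Subsquare: 0.6352/0.0833333 → 7 → h, 0.1525/0.0416667 → 3 → d; chars hd.

FP47hd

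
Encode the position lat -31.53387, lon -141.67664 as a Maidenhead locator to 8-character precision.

Add 180° to longitude and 90° to latitude: 38.32336, 58.46613.
Field: lon ⌊38.32336/20⌋ = 1 → B; lat ⌊58.46613/10⌋ = 5 → F.
Square: lon ⌊18.32336/2⌋ = 9; lat ⌊8.46613/1⌋ = 8.
Subsquare: lon ⌊0.32336/0.0833333⌋ = 3 → d; lat ⌊0.46613/0.0416667⌋ = 11 → l.
Extended square: lon ⌊0.07336/0.00833333⌋ = 8; lat ⌊0.00780/0.00416667⌋ = 1.

BF98dl81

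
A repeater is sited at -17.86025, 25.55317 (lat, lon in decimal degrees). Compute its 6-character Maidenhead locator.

KH22sd

Shift to the Maidenhead origin (180°W, 90°S): lon 205.5532, lat 72.1397.
Field: lon ⌊205.5532/20⌋ = 10 → K; lat ⌊72.1397/10⌋ = 7 → H.
Square: lon ⌊5.5532/2⌋ = 2; lat ⌊2.1397/1⌋ = 2.
Subsquare: lon ⌊1.5532/0.0833333⌋ = 18 → s; lat ⌊0.1397/0.0416667⌋ = 3 → d.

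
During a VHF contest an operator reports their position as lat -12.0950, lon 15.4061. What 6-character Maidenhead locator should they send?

JH77qv

Offset from 180°W / 90°S: lon 195.4061°, lat 77.9050°.
Field: lon ⌊195.4061/20⌋ = 9 → J; lat ⌊77.9050/10⌋ = 7 → H.
Square: lon ⌊15.4061/2⌋ = 7; lat ⌊7.9050/1⌋ = 7.
Subsquare: lon ⌊1.4061/0.0833333⌋ = 16 → q; lat ⌊0.9050/0.0416667⌋ = 21 → v.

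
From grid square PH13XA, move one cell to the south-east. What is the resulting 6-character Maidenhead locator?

Longitude subsquare x = 23; +1 → 24, wraps to 0 = a, carry into square.
Longitude square 1; +1 → 2.
Latitude subsquare a = 0; −1 → -1, wraps to 23 = x, carry into square.
Latitude square 3; −1 → 2.

PH22ax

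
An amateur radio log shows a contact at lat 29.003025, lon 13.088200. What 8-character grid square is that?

JL69na00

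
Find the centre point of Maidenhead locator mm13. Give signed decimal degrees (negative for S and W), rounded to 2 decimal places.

Field M=12, M=12: +12·20° lon, +12·10° lat → SW at lon 60°, lat 30°.
Square 1, 3: +1·2° lon, +3·1° lat → SW at lon 62°, lat 33°.
Cell spans 2° lon × 1° lat. Centre is SW corner plus half of each.
latitude 33.50, longitude 63.00.

33.50, 63.00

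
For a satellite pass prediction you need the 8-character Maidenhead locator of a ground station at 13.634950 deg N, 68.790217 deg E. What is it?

Add 180° to longitude and 90° to latitude: 248.79022, 103.63495.
Field: lon ⌊248.79022/20⌋ = 12 → M; lat ⌊103.63495/10⌋ = 10 → K.
Square: lon ⌊8.79022/2⌋ = 4; lat ⌊3.63495/1⌋ = 3.
Subsquare: lon ⌊0.79022/0.0833333⌋ = 9 → j; lat ⌊0.63495/0.0416667⌋ = 15 → p.
Extended square: lon ⌊0.04022/0.00833333⌋ = 4; lat ⌊0.00995/0.00416667⌋ = 2.

MK43jp42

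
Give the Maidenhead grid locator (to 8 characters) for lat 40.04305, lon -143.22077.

BN80jb30

Offset from 180°W / 90°S: lon 36.77923°, lat 130.04305°.
Field: 36.77923/20 → 1 → B, 130.04305/10 → 13 → N; chars BN.
Square: 16.77923/2 → 8, 0.04305/1 → 0; chars 80.
Subsquare: 0.77923/0.0833333 → 9 → j, 0.04305/0.0416667 → 1 → b; chars jb.
Extended square: 0.02923/0.00833333 → 3, 0.00138/0.00416667 → 0; chars 30.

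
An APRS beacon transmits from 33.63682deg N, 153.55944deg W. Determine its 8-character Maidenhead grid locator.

BM33fp22

Add 180° to longitude and 90° to latitude: 26.44056, 123.63682.
Field (20°×10°, letters A–R): 26.44056/20 → 1 → B, 123.63682/10 → 12 → M; chars BM.
Square (2°×1°, digits 0–9): 6.44056/2 → 3, 3.63682/1 → 3; chars 33.
Subsquare (5′×2.5′, letters a–x): 0.44056/0.0833333 → 5 → f, 0.63682/0.0416667 → 15 → p; chars fp.
Extended square (30″×15″, digits 0–9): 0.02389/0.00833333 → 2, 0.01182/0.00416667 → 2; chars 22.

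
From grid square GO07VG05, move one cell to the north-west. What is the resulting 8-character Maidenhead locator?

Longitude extended square 0; −1 → -1, wraps to 9, carry into subsquare.
Longitude subsquare v = 21; −1 → 20 = u.
Latitude extended square 5; +1 → 6.

GO07ug96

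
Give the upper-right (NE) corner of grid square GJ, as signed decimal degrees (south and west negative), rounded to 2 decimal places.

Field G=6, J=9: +6·20° lon, +9·10° lat → SW at lon -60°, lat 0°.
Cell spans 20° lon × 10° lat. NE corner is SW corner plus one full cell.
latitude 10.00, longitude -40.00.

10.00, -40.00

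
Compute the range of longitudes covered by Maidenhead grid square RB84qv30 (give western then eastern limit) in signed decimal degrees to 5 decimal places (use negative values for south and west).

177.35833, 177.36667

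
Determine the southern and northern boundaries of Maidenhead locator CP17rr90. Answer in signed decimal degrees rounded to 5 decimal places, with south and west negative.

67.70833, 67.71250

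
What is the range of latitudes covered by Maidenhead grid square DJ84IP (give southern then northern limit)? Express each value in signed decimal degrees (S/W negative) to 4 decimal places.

4.6250, 4.6667

Field D=3, J=9: +3·20° lon, +9·10° lat → SW at lon -120°, lat 0°.
Square 8, 4: +8·2° lon, +4·1° lat → SW at lon -104°, lat 4°.
Subsquare i=8, p=15: +8·0.0833333° lon, +15·0.0416667° lat → SW at lon -103.333°, lat 4.625°.
Cell spans 0.0833333° lon × 0.0416667° lat.
south 4.6250, north 4.6667.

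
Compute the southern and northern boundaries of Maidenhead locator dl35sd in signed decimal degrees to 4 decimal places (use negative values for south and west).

25.1250, 25.1667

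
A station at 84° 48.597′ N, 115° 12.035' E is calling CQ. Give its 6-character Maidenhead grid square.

Offset from 180°W / 90°S: lon 295.2006°, lat 174.8100°.
Field: 295.2006/20 → 14 → O, 174.8100/10 → 17 → R; chars OR.
Square: 15.2006/2 → 7, 4.8100/1 → 4; chars 74.
Subsquare: 1.2006/0.0833333 → 14 → o, 0.8100/0.0416667 → 19 → t; chars ot.

OR74ot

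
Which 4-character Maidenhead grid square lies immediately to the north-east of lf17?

Longitude square 1; +1 → 2.
Latitude square 7; +1 → 8.

LF28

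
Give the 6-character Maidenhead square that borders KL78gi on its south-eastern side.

Longitude subsquare g = 6; +1 → 7 = h.
Latitude subsquare i = 8; −1 → 7 = h.

KL78hh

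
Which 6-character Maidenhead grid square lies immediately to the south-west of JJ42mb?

Longitude subsquare m = 12; −1 → 11 = l.
Latitude subsquare b = 1; −1 → 0 = a.

JJ42la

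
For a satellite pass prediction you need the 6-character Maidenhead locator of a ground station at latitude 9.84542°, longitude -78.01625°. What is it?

FJ09xu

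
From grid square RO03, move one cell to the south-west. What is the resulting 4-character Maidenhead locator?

Longitude square 0; −1 → -1, wraps to 9, carry into field.
Longitude field R = 17; −1 → 16 = Q.
Latitude square 3; −1 → 2.

QO92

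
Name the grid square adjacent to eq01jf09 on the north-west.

EQ01ig90

Longitude extended square 0; −1 → -1, wraps to 9, carry into subsquare.
Longitude subsquare j = 9; −1 → 8 = i.
Latitude extended square 9; +1 → 10, wraps to 0, carry into subsquare.
Latitude subsquare f = 5; +1 → 6 = g.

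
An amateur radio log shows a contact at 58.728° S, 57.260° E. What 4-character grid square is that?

Shift to the Maidenhead origin (180°W, 90°S): lon 237.26, lat 31.27.
Field: 237.26/20 → 11 → L, 31.27/10 → 3 → D; chars LD.
Square: 17.26/2 → 8, 1.27/1 → 1; chars 81.

LD81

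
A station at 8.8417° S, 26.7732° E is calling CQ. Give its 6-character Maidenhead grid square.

KI31jd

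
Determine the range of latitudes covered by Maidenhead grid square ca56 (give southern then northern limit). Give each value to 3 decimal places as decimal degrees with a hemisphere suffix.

84.000° S, 83.000° S

Field C=2, A=0: +2·20° lon, +0·10° lat → SW at lon -140°, lat -90°.
Square 5, 6: +5·2° lon, +6·1° lat → SW at lon -130°, lat -84°.
Cell spans 2° lon × 1° lat.
south 84.000° S, north 83.000° S.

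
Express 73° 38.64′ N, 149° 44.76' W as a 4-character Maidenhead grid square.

Shift to the Maidenhead origin (180°W, 90°S): lon 30.25, lat 163.64.
Field: lon ⌊30.25/20⌋ = 1 → B; lat ⌊163.64/10⌋ = 16 → Q.
Square: lon ⌊10.25/2⌋ = 5; lat ⌊3.64/1⌋ = 3.

BQ53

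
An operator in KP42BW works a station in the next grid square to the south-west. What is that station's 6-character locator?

KP42av

Longitude subsquare b = 1; −1 → 0 = a.
Latitude subsquare w = 22; −1 → 21 = v.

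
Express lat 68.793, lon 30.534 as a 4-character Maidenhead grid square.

KP58

Offset from 180°W / 90°S: lon 210.53°, lat 158.79°.
Field: 210.53/20 → 10 → K, 158.79/10 → 15 → P; chars KP.
Square: 10.53/2 → 5, 8.79/1 → 8; chars 58.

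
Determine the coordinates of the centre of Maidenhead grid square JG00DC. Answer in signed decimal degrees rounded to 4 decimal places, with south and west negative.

-29.8958, 0.2917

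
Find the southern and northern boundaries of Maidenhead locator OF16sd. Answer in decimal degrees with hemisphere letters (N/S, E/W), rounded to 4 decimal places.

33.8750° S, 33.8333° S

Field O=14, F=5: +14·20° lon, +5·10° lat → SW at lon 100°, lat -40°.
Square 1, 6: +1·2° lon, +6·1° lat → SW at lon 102°, lat -34°.
Subsquare s=18, d=3: +18·0.0833333° lon, +3·0.0416667° lat → SW at lon 103.5°, lat -33.875°.
Cell spans 0.0833333° lon × 0.0416667° lat.
south 33.8750° S, north 33.8333° S.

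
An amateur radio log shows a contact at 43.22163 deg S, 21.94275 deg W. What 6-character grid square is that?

HE96as

Shift to the Maidenhead origin (180°W, 90°S): lon 158.0573, lat 46.7784.
Field: lon ⌊158.0573/20⌋ = 7 → H; lat ⌊46.7784/10⌋ = 4 → E.
Square: lon ⌊18.0573/2⌋ = 9; lat ⌊6.7784/1⌋ = 6.
Subsquare: lon ⌊0.0573/0.0833333⌋ = 0 → a; lat ⌊0.7784/0.0416667⌋ = 18 → s.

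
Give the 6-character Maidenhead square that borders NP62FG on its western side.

NP62eg

Longitude subsquare f = 5; −1 → 4 = e.
The latitude characters are unchanged.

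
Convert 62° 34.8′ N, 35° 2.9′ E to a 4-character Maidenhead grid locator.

Add 180° to longitude and 90° to latitude: 215.05, 152.58.
Field (20°×10°, letters A–R): 215.05/20 → 10 → K, 152.58/10 → 15 → P; chars KP.
Square (2°×1°, digits 0–9): 15.05/2 → 7, 2.58/1 → 2; chars 72.

KP72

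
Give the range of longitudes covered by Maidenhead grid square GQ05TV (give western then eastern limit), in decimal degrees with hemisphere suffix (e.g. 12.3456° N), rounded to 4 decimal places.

58.4167° W, 58.3333° W

Field G=6, Q=16: +6·20° lon, +16·10° lat → SW at lon -60°, lat 70°.
Square 0, 5: +0·2° lon, +5·1° lat → SW at lon -60°, lat 75°.
Subsquare t=19, v=21: +19·0.0833333° lon, +21·0.0416667° lat → SW at lon -58.4167°, lat 75.875°.
Cell spans 0.0833333° lon × 0.0416667° lat.
west 58.4167° W, east 58.3333° W.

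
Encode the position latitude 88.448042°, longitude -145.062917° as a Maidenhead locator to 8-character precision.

BR78lk27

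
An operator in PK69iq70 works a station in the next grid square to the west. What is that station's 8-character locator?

Longitude extended square 7; −1 → 6.
The latitude characters are unchanged.

PK69iq60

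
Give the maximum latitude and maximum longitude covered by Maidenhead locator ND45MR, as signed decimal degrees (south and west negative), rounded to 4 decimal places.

Field N=13, D=3: +13·20° lon, +3·10° lat → SW at lon 80°, lat -60°.
Square 4, 5: +4·2° lon, +5·1° lat → SW at lon 88°, lat -55°.
Subsquare m=12, r=17: +12·0.0833333° lon, +17·0.0416667° lat → SW at lon 89°, lat -54.2917°.
Cell spans 0.0833333° lon × 0.0416667° lat. NE corner is SW corner plus one full cell.
latitude -54.2500, longitude 89.0833.

-54.2500, 89.0833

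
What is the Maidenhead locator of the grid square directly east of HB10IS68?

HB10is78

Longitude extended square 6; +1 → 7.
The latitude characters are unchanged.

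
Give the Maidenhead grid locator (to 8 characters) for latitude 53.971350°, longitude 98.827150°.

Add 180° to longitude and 90° to latitude: 278.82715, 143.97135.
Field: lon ⌊278.82715/20⌋ = 13 → N; lat ⌊143.97135/10⌋ = 14 → O.
Square: lon ⌊18.82715/2⌋ = 9; lat ⌊3.97135/1⌋ = 3.
Subsquare: lon ⌊0.82715/0.0833333⌋ = 9 → j; lat ⌊0.97135/0.0416667⌋ = 23 → x.
Extended square: lon ⌊0.07715/0.00833333⌋ = 9; lat ⌊0.01302/0.00416667⌋ = 3.

NO93jx93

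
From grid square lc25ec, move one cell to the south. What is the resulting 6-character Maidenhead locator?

Latitude subsquare c = 2; −1 → 1 = b.
The longitude characters are unchanged.

LC25eb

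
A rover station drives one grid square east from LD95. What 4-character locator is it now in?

MD05

Longitude square 9; +1 → 10, wraps to 0, carry into field.
Longitude field L = 11; +1 → 12 = M.
The latitude characters are unchanged.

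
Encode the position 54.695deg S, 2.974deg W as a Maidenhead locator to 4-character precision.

Shift to the Maidenhead origin (180°W, 90°S): lon 177.03, lat 35.30.
Field: 177.03/20 → 8 → I, 35.30/10 → 3 → D; chars ID.
Square: 17.03/2 → 8, 5.30/1 → 5; chars 85.

ID85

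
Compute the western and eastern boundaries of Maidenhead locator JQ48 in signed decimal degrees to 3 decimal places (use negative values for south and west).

8.000, 10.000

Field J=9, Q=16: +9·20° lon, +16·10° lat → SW at lon 0°, lat 70°.
Square 4, 8: +4·2° lon, +8·1° lat → SW at lon 8°, lat 78°.
Cell spans 2° lon × 1° lat.
west 8.000, east 10.000.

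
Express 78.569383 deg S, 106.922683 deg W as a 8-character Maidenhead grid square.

Shift to the Maidenhead origin (180°W, 90°S): lon 73.07732, lat 11.43062.
Field (20°×10°, letters A–R): 73.07732/20 → 3 → D, 11.43062/10 → 1 → B; chars DB.
Square (2°×1°, digits 0–9): 13.07732/2 → 6, 1.43062/1 → 1; chars 61.
Subsquare (5′×2.5′, letters a–x): 1.07732/0.0833333 → 12 → m, 0.43062/0.0416667 → 10 → k; chars mk.
Extended square (30″×15″, digits 0–9): 0.07732/0.00833333 → 9, 0.01395/0.00416667 → 3; chars 93.

DB61mk93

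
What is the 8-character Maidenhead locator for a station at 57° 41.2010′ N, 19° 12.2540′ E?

Shift to the Maidenhead origin (180°W, 90°S): lon 199.20423, lat 147.68668.
Field (20°×10°, letters A–R): lon ⌊199.20423/20⌋ = 9 → J; lat ⌊147.68668/10⌋ = 14 → O.
Square (2°×1°, digits 0–9): lon ⌊19.20423/2⌋ = 9; lat ⌊7.68668/1⌋ = 7.
Subsquare (5′×2.5′, letters a–x): lon ⌊1.20423/0.0833333⌋ = 14 → o; lat ⌊0.68668/0.0416667⌋ = 16 → q.
Extended square (30″×15″, digits 0–9): lon ⌊0.03757/0.00833333⌋ = 4; lat ⌊0.02002/0.00416667⌋ = 4.

JO97oq44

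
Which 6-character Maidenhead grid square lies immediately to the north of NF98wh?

Latitude subsquare h = 7; +1 → 8 = i.
The longitude characters are unchanged.

NF98wi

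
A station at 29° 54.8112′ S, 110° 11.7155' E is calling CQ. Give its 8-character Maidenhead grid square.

Offset from 180°W / 90°S: lon 290.19526°, lat 60.08648°.
Field (20°×10°, letters A–R): 290.19526/20 → 14 → O, 60.08648/10 → 6 → G; chars OG.
Square (2°×1°, digits 0–9): 10.19526/2 → 5, 0.08648/1 → 0; chars 50.
Subsquare (5′×2.5′, letters a–x): 0.19526/0.0833333 → 2 → c, 0.08648/0.0416667 → 2 → c; chars cc.
Extended square (30″×15″, digits 0–9): 0.02859/0.00833333 → 3, 0.00315/0.00416667 → 0; chars 30.

OG50cc30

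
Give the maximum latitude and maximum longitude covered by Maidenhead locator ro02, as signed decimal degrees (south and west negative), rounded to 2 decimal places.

Field R=17, O=14: +17·20° lon, +14·10° lat → SW at lon 160°, lat 50°.
Square 0, 2: +0·2° lon, +2·1° lat → SW at lon 160°, lat 52°.
Cell spans 2° lon × 1° lat. NE corner is SW corner plus one full cell.
latitude 53.00, longitude 162.00.

53.00, 162.00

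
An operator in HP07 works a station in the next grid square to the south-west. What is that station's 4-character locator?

GP96

Longitude square 0; −1 → -1, wraps to 9, carry into field.
Longitude field H = 7; −1 → 6 = G.
Latitude square 7; −1 → 6.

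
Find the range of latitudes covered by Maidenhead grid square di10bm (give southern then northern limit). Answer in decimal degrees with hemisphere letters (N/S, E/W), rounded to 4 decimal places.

9.5000° S, 9.4583° S

Field D=3, I=8: +3·20° lon, +8·10° lat → SW at lon -120°, lat -10°.
Square 1, 0: +1·2° lon, +0·1° lat → SW at lon -118°, lat -10°.
Subsquare b=1, m=12: +1·0.0833333° lon, +12·0.0416667° lat → SW at lon -117.917°, lat -9.5°.
Cell spans 0.0833333° lon × 0.0416667° lat.
south 9.5000° S, north 9.4583° S.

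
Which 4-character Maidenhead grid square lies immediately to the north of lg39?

Latitude square 9; +1 → 10, wraps to 0, carry into field.
Latitude field G = 6; +1 → 7 = H.
The longitude characters are unchanged.

LH30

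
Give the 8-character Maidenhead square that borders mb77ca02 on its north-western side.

Longitude extended square 0; −1 → -1, wraps to 9, carry into subsquare.
Longitude subsquare c = 2; −1 → 1 = b.
Latitude extended square 2; +1 → 3.

MB77ba93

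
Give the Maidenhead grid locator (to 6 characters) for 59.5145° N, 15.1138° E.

JO79nm

Add 180° to longitude and 90° to latitude: 195.1138, 149.5145.
Field: lon ⌊195.1138/20⌋ = 9 → J; lat ⌊149.5145/10⌋ = 14 → O.
Square: lon ⌊15.1138/2⌋ = 7; lat ⌊9.5145/1⌋ = 9.
Subsquare: lon ⌊1.1138/0.0833333⌋ = 13 → n; lat ⌊0.5145/0.0416667⌋ = 12 → m.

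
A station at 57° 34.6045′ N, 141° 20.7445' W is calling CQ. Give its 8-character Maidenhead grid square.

BO97hn88

Add 180° to longitude and 90° to latitude: 38.65426, 147.57674.
Field: 38.65426/20 → 1 → B, 147.57674/10 → 14 → O; chars BO.
Square: 18.65426/2 → 9, 7.57674/1 → 7; chars 97.
Subsquare: 0.65426/0.0833333 → 7 → h, 0.57674/0.0416667 → 13 → n; chars hn.
Extended square: 0.07092/0.00833333 → 8, 0.03507/0.00416667 → 8; chars 88.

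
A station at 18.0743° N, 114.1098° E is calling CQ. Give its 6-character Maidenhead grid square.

OK78bb

Add 180° to longitude and 90° to latitude: 294.1098, 108.0743.
Field (20°×10°, letters A–R): lon ⌊294.1098/20⌋ = 14 → O; lat ⌊108.0743/10⌋ = 10 → K.
Square (2°×1°, digits 0–9): lon ⌊14.1098/2⌋ = 7; lat ⌊8.0743/1⌋ = 8.
Subsquare (5′×2.5′, letters a–x): lon ⌊0.1098/0.0833333⌋ = 1 → b; lat ⌊0.0743/0.0416667⌋ = 1 → b.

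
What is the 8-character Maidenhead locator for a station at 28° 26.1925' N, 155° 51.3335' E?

Offset from 180°W / 90°S: lon 335.85556°, lat 118.43654°.
Field: 335.85556/20 → 16 → Q, 118.43654/10 → 11 → L; chars QL.
Square: 15.85556/2 → 7, 8.43654/1 → 8; chars 78.
Subsquare: 1.85556/0.0833333 → 22 → w, 0.43654/0.0416667 → 10 → k; chars wk.
Extended square: 0.02222/0.00833333 → 2, 0.01988/0.00416667 → 4; chars 24.

QL78wk24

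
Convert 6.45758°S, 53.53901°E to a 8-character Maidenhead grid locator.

LI63sn40

Offset from 180°W / 90°S: lon 233.53901°, lat 83.54242°.
Field: lon ⌊233.53901/20⌋ = 11 → L; lat ⌊83.54242/10⌋ = 8 → I.
Square: lon ⌊13.53901/2⌋ = 6; lat ⌊3.54242/1⌋ = 3.
Subsquare: lon ⌊1.53901/0.0833333⌋ = 18 → s; lat ⌊0.54242/0.0416667⌋ = 13 → n.
Extended square: lon ⌊0.03901/0.00833333⌋ = 4; lat ⌊0.00075/0.00416667⌋ = 0.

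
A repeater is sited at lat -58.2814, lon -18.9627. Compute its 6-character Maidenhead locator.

ID01mr

Add 180° to longitude and 90° to latitude: 161.0373, 31.7186.
Field: 161.0373/20 → 8 → I, 31.7186/10 → 3 → D; chars ID.
Square: 1.0373/2 → 0, 1.7186/1 → 1; chars 01.
Subsquare: 1.0373/0.0833333 → 12 → m, 0.7186/0.0416667 → 17 → r; chars mr.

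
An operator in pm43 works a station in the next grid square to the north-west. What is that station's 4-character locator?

PM34

Longitude square 4; −1 → 3.
Latitude square 3; +1 → 4.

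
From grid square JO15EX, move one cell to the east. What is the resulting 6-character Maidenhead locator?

JO15fx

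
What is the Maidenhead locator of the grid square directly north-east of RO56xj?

Longitude subsquare x = 23; +1 → 24, wraps to 0 = a, carry into square.
Longitude square 5; +1 → 6.
Latitude subsquare j = 9; +1 → 10 = k.

RO66ak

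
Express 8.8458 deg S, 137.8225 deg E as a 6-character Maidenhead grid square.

Add 180° to longitude and 90° to latitude: 317.8225, 81.1542.
Field: 317.8225/20 → 15 → P, 81.1542/10 → 8 → I; chars PI.
Square: 17.8225/2 → 8, 1.1542/1 → 1; chars 81.
Subsquare: 1.8225/0.0833333 → 21 → v, 0.1542/0.0416667 → 3 → d; chars vd.

PI81vd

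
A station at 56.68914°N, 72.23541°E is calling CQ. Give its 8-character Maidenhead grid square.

Add 180° to longitude and 90° to latitude: 252.23541, 146.68914.
Field: 252.23541/20 → 12 → M, 146.68914/10 → 14 → O; chars MO.
Square: 12.23541/2 → 6, 6.68914/1 → 6; chars 66.
Subsquare: 0.23541/0.0833333 → 2 → c, 0.68914/0.0416667 → 16 → q; chars cq.
Extended square: 0.06874/0.00833333 → 8, 0.02247/0.00416667 → 5; chars 85.

MO66cq85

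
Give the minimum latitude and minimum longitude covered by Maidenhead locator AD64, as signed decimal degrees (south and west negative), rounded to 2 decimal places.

-56.00, -168.00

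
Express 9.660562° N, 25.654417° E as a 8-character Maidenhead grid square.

KJ29tp88

Offset from 180°W / 90°S: lon 205.65442°, lat 99.66056°.
Field: 205.65442/20 → 10 → K, 99.66056/10 → 9 → J; chars KJ.
Square: 5.65442/2 → 2, 9.66056/1 → 9; chars 29.
Subsquare: 1.65442/0.0833333 → 19 → t, 0.66056/0.0416667 → 15 → p; chars tp.
Extended square: 0.07108/0.00833333 → 8, 0.03556/0.00416667 → 8; chars 88.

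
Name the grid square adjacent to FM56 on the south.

Latitude square 6; −1 → 5.
The longitude characters are unchanged.

FM55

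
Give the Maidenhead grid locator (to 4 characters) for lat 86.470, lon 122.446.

PR16

Shift to the Maidenhead origin (180°W, 90°S): lon 302.45, lat 176.47.
Field: lon ⌊302.45/20⌋ = 15 → P; lat ⌊176.47/10⌋ = 17 → R.
Square: lon ⌊2.45/2⌋ = 1; lat ⌊6.47/1⌋ = 6.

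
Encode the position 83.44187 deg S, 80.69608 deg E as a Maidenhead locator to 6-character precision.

NA06in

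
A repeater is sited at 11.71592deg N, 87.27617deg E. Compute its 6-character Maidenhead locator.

NK31pr

Offset from 180°W / 90°S: lon 267.2762°, lat 101.7159°.
Field: lon ⌊267.2762/20⌋ = 13 → N; lat ⌊101.7159/10⌋ = 10 → K.
Square: lon ⌊7.2762/2⌋ = 3; lat ⌊1.7159/1⌋ = 1.
Subsquare: lon ⌊1.2762/0.0833333⌋ = 15 → p; lat ⌊0.7159/0.0416667⌋ = 17 → r.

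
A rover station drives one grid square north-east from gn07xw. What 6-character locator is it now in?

GN17ax

Longitude subsquare x = 23; +1 → 24, wraps to 0 = a, carry into square.
Longitude square 0; +1 → 1.
Latitude subsquare w = 22; +1 → 23 = x.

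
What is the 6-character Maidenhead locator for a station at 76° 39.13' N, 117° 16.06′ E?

OQ86pp

Offset from 180°W / 90°S: lon 297.2677°, lat 166.6522°.
Field (20°×10°, letters A–R): 297.2677/20 → 14 → O, 166.6522/10 → 16 → Q; chars OQ.
Square (2°×1°, digits 0–9): 17.2677/2 → 8, 6.6522/1 → 6; chars 86.
Subsquare (5′×2.5′, letters a–x): 1.2677/0.0833333 → 15 → p, 0.6522/0.0416667 → 15 → p; chars pp.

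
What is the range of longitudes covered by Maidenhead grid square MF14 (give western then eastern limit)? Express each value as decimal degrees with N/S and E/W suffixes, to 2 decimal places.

62.00° E, 64.00° E

Field M=12, F=5: +12·20° lon, +5·10° lat → SW at lon 60°, lat -40°.
Square 1, 4: +1·2° lon, +4·1° lat → SW at lon 62°, lat -36°.
Cell spans 2° lon × 1° lat.
west 62.00° E, east 64.00° E.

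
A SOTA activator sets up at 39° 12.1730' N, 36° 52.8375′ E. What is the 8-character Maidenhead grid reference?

Shift to the Maidenhead origin (180°W, 90°S): lon 216.88063, lat 129.20288.
Field (20°×10°, letters A–R): 216.88063/20 → 10 → K, 129.20288/10 → 12 → M; chars KM.
Square (2°×1°, digits 0–9): 16.88063/2 → 8, 9.20288/1 → 9; chars 89.
Subsquare (5′×2.5′, letters a–x): 0.88063/0.0833333 → 10 → k, 0.20288/0.0416667 → 4 → e; chars ke.
Extended square (30″×15″, digits 0–9): 0.04729/0.00833333 → 5, 0.03622/0.00416667 → 8; chars 58.

KM89ke58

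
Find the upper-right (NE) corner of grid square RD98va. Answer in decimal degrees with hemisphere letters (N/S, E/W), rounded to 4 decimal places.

Field R=17, D=3: +17·20° lon, +3·10° lat → SW at lon 160°, lat -60°.
Square 9, 8: +9·2° lon, +8·1° lat → SW at lon 178°, lat -52°.
Subsquare v=21, a=0: +21·0.0833333° lon, +0·0.0416667° lat → SW at lon 179.75°, lat -52°.
Cell spans 0.0833333° lon × 0.0416667° lat. NE corner is SW corner plus one full cell.
latitude 51.9583° S, longitude 179.8333° E.

51.9583° S, 179.8333° E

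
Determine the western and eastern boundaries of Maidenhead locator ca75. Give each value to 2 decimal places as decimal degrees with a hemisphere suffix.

Field C=2, A=0: +2·20° lon, +0·10° lat → SW at lon -140°, lat -90°.
Square 7, 5: +7·2° lon, +5·1° lat → SW at lon -126°, lat -85°.
Cell spans 2° lon × 1° lat.
west 126.00° W, east 124.00° W.

126.00° W, 124.00° W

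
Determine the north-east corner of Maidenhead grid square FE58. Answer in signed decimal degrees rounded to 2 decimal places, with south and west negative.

Field F=5, E=4: +5·20° lon, +4·10° lat → SW at lon -80°, lat -50°.
Square 5, 8: +5·2° lon, +8·1° lat → SW at lon -70°, lat -42°.
Cell spans 2° lon × 1° lat. NE corner is SW corner plus one full cell.
latitude -41.00, longitude -68.00.

-41.00, -68.00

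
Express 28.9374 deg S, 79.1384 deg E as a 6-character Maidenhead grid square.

MG91nb

Add 180° to longitude and 90° to latitude: 259.1384, 61.0626.
Field: 259.1384/20 → 12 → M, 61.0626/10 → 6 → G; chars MG.
Square: 19.1384/2 → 9, 1.0626/1 → 1; chars 91.
Subsquare: 1.1384/0.0833333 → 13 → n, 0.0626/0.0416667 → 1 → b; chars nb.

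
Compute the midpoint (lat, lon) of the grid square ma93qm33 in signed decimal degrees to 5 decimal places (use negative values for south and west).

-86.48542, 79.36250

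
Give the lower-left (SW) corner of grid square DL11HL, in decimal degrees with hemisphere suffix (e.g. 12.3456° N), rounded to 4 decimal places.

Field D=3, L=11: +3·20° lon, +11·10° lat → SW at lon -120°, lat 20°.
Square 1, 1: +1·2° lon, +1·1° lat → SW at lon -118°, lat 21°.
Subsquare h=7, l=11: +7·0.0833333° lon, +11·0.0416667° lat → SW at lon -117.417°, lat 21.4583°.
latitude 21.4583° N, longitude 117.4167° W.

21.4583° N, 117.4167° W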